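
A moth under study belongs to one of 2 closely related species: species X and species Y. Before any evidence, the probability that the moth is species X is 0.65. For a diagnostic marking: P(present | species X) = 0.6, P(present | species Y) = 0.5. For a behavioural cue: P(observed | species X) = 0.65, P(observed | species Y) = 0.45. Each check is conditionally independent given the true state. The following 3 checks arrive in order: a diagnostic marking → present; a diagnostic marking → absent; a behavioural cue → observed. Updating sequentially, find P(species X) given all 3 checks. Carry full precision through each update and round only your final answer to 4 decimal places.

Each posterior becomes the prior for the next update.
After a diagnostic marking='present': P(species X) = 0.6·0.6500 / (0.6·0.6500 + 0.5·0.3500) ≈ 0.6903
After a diagnostic marking='absent': P(species X) = 0.4·0.6903 / (0.4·0.6903 + 0.5·0.3097) ≈ 0.6407
After a behavioural cue='observed': P(species X) = 0.65·0.6407 / (0.65·0.6407 + 0.45·0.3593) ≈ 0.7203

0.7203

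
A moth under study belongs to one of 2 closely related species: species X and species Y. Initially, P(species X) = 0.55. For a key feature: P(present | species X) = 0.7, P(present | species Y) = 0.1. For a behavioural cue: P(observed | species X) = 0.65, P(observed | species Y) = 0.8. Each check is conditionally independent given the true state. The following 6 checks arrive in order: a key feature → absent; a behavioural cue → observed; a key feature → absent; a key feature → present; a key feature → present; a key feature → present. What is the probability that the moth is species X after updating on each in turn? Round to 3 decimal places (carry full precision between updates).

0.974

Apply Bayes' rule sequentially, carrying P(species X) forward.
After a key feature='absent': P(species X) = 0.3·0.5500 / (0.3·0.5500 + 0.9·0.4500) ≈ 0.2895
After a behavioural cue='observed': P(species X) = 0.65·0.2895 / (0.65·0.2895 + 0.8·0.7105) ≈ 0.2487
After a key feature='absent': P(species X) = 0.3·0.2487 / (0.3·0.2487 + 0.9·0.7513) ≈ 0.0994
After a key feature='present': P(species X) = 0.7·0.0994 / (0.7·0.0994 + 0.1·0.9006) ≈ 0.4358
After a key feature='present': P(species X) = 0.7·0.4358 / (0.7·0.4358 + 0.1·0.5642) ≈ 0.8439
After a key feature='present': P(species X) = 0.7·0.8439 / (0.7·0.8439 + 0.1·0.1561) ≈ 0.9743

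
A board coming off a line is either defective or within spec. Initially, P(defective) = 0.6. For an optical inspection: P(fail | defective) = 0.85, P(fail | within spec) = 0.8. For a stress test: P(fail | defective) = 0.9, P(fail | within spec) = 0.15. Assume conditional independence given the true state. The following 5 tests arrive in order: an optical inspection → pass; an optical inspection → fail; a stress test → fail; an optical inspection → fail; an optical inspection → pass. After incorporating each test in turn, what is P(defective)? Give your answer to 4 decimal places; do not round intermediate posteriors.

0.8511

After an optical inspection='pass': P(defective) = 0.15·0.6000 / (0.15·0.6000 + 0.2·0.4000) ≈ 0.5294
After an optical inspection='fail': P(defective) = 0.85·0.5294 / (0.85·0.5294 + 0.8·0.4706) ≈ 0.5445
After a stress test='fail': P(defective) = 0.9·0.5445 / (0.9·0.5445 + 0.15·0.4555) ≈ 0.8776
After an optical inspection='fail': P(defective) = 0.85·0.8776 / (0.85·0.8776 + 0.8·0.1224) ≈ 0.8840
After an optical inspection='pass': P(defective) = 0.15·0.8840 / (0.15·0.8840 + 0.2·0.1160) ≈ 0.8511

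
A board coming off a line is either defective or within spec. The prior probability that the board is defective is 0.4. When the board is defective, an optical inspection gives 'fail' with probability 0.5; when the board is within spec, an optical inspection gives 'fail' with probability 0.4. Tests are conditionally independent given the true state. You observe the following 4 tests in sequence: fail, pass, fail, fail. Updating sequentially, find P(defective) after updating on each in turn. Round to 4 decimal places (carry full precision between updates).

0.5204

Each posterior becomes the prior for the next update.
After 'fail': P(defective) = 0.5·0.4000 / (0.5·0.4000 + 0.4·0.6000) ≈ 0.4545
After 'pass': P(defective) = 0.5·0.4545 / (0.5·0.4545 + 0.6·0.5455) ≈ 0.4098
After 'fail': P(defective) = 0.5·0.4098 / (0.5·0.4098 + 0.4·0.5902) ≈ 0.4647
After 'fail': P(defective) = 0.5·0.4647 / (0.5·0.4647 + 0.4·0.5353) ≈ 0.5204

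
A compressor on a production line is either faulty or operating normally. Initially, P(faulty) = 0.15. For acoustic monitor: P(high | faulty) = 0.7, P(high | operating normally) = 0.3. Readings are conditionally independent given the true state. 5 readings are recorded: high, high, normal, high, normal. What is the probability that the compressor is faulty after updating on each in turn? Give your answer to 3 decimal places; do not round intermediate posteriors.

0.292

After 'high': P(faulty) = 0.7·0.1500 / (0.7·0.1500 + 0.3·0.8500) ≈ 0.2917
After 'high': P(faulty) = 0.7·0.2917 / (0.7·0.2917 + 0.3·0.7083) ≈ 0.4900
After 'normal': P(faulty) = 0.3·0.4900 / (0.3·0.4900 + 0.7·0.5100) ≈ 0.2917
After 'high': P(faulty) = 0.7·0.2917 / (0.7·0.2917 + 0.3·0.7083) ≈ 0.4900
After 'normal': P(faulty) = 0.3·0.4900 / (0.3·0.4900 + 0.7·0.5100) ≈ 0.2917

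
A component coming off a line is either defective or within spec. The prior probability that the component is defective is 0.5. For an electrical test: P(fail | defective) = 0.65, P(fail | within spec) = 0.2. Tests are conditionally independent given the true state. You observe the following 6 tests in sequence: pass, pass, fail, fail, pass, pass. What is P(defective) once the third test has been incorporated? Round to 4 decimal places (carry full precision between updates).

0.3835

After 'pass': P(defective) = 0.35·0.5000 / (0.35·0.5000 + 0.8·0.5000) ≈ 0.3043
After 'pass': P(defective) = 0.35·0.3043 / (0.35·0.3043 + 0.8·0.6957) ≈ 0.1607
After 'fail': P(defective) = 0.65·0.1607 / (0.65·0.1607 + 0.2·0.8393) ≈ 0.3835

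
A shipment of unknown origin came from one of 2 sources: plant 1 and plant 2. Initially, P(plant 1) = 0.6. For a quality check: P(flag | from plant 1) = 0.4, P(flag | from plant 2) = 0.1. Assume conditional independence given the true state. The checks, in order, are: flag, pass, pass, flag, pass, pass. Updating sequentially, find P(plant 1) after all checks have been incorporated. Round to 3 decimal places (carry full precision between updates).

After 'flag': P(plant 1) = 0.4·0.6000 / (0.4·0.6000 + 0.1·0.4000) ≈ 0.8571
After 'pass': P(plant 1) = 0.6·0.8571 / (0.6·0.8571 + 0.9·0.1429) ≈ 0.8000
After 'pass': P(plant 1) = 0.6·0.8000 / (0.6·0.8000 + 0.9·0.2000) ≈ 0.7273
After 'flag': P(plant 1) = 0.4·0.7273 / (0.4·0.7273 + 0.1·0.2727) ≈ 0.9143
After 'pass': P(plant 1) = 0.6·0.9143 / (0.6·0.9143 + 0.9·0.0857) ≈ 0.8767
After 'pass': P(plant 1) = 0.6·0.8767 / (0.6·0.8767 + 0.9·0.1233) ≈ 0.8258

0.826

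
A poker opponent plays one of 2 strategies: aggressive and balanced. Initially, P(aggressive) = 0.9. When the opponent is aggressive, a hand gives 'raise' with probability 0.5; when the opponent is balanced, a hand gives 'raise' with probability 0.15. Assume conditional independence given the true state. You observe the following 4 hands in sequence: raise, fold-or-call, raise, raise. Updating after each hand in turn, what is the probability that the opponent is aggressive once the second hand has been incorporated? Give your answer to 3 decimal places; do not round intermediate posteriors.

Each posterior becomes the prior for the next update.
After 'raise': P(aggressive) = 0.5·0.9000 / (0.5·0.9000 + 0.15·0.1000) ≈ 0.9677
After 'fold-or-call': P(aggressive) = 0.5·0.9677 / (0.5·0.9677 + 0.85·0.0323) ≈ 0.9464

0.946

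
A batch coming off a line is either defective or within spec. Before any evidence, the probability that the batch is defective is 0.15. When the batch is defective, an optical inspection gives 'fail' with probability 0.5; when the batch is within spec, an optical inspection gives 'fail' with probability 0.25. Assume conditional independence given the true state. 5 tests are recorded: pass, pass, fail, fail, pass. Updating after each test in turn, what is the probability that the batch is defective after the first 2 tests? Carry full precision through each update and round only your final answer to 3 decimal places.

0.073

After 'pass': P(defective) = 0.5·0.1500 / (0.5·0.1500 + 0.75·0.8500) ≈ 0.1053
After 'pass': P(defective) = 0.5·0.1053 / (0.5·0.1053 + 0.75·0.8947) ≈ 0.0727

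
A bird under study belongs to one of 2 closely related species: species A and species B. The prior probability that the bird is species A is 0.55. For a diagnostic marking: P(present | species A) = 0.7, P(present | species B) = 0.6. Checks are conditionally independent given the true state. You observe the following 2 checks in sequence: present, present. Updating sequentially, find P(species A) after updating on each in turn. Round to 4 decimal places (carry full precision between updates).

0.6246

After 'present': P(species A) = 0.7·0.5500 / (0.7·0.5500 + 0.6·0.4500) ≈ 0.5878
After 'present': P(species A) = 0.7·0.5878 / (0.7·0.5878 + 0.6·0.4122) ≈ 0.6246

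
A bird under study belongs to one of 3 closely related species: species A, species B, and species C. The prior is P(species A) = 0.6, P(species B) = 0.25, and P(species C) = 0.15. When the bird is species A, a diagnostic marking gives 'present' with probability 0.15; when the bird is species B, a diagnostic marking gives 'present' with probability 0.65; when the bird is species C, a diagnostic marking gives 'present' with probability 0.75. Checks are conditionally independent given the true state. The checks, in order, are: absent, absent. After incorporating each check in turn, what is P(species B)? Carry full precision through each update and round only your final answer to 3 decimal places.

0.065

After 'absent': normaliser = 0.85·0.6000 + 0.35·0.2500 + 0.25·0.1500; P(species A) ≈ 0.8031, P(species B) ≈ 0.1378, P(species C) ≈ 0.0591
After 'absent': normaliser = 0.85·0.8031 + 0.35·0.1378 + 0.25·0.0591; P(species A) ≈ 0.9155, P(species B) ≈ 0.0647, P(species C) ≈ 0.0198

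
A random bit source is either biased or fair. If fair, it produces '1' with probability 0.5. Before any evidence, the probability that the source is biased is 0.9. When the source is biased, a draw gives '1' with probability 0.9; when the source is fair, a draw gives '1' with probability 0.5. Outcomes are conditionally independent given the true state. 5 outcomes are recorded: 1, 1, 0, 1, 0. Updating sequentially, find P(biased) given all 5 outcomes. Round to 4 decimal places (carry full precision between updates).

Each posterior becomes the prior for the next update.
After '1': P(biased) = 0.9·0.9000 / (0.9·0.9000 + 0.5·0.1000) ≈ 0.9419
After '1': P(biased) = 0.9·0.9419 / (0.9·0.9419 + 0.5·0.0581) ≈ 0.9668
After '0': P(biased) = 0.1·0.9668 / (0.1·0.9668 + 0.5·0.0332) ≈ 0.8536
After '1': P(biased) = 0.9·0.8536 / (0.9·0.8536 + 0.5·0.1464) ≈ 0.9130
After '0': P(biased) = 0.1·0.9130 / (0.1·0.9130 + 0.5·0.0870) ≈ 0.6774

0.6774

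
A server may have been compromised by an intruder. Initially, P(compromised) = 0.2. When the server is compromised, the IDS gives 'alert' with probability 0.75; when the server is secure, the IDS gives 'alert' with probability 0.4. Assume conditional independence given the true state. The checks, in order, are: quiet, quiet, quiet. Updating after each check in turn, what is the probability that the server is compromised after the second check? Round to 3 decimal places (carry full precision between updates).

0.042

Apply Bayes' rule sequentially, carrying P(compromised) forward.
After 'quiet': P(compromised) = 0.25·0.2000 / (0.25·0.2000 + 0.6·0.8000) ≈ 0.0943
After 'quiet': P(compromised) = 0.25·0.0943 / (0.25·0.0943 + 0.6·0.9057) ≈ 0.0416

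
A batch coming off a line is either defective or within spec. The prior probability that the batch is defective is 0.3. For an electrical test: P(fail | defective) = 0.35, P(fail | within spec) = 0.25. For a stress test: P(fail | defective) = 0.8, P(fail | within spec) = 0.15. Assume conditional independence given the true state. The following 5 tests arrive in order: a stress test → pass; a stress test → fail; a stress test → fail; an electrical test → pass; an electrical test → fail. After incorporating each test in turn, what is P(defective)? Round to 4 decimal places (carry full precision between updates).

After a stress test='pass': P(defective) = 0.2·0.3000 / (0.2·0.3000 + 0.85·0.7000) ≈ 0.0916
After a stress test='fail': P(defective) = 0.8·0.0916 / (0.8·0.0916 + 0.15·0.9084) ≈ 0.3497
After a stress test='fail': P(defective) = 0.8·0.3497 / (0.8·0.3497 + 0.15·0.6503) ≈ 0.7415
After an electrical test='pass': P(defective) = 0.65·0.7415 / (0.65·0.7415 + 0.75·0.2585) ≈ 0.7131
After an electrical test='fail': P(defective) = 0.35·0.7131 / (0.35·0.7131 + 0.25·0.2869) ≈ 0.7768

0.7768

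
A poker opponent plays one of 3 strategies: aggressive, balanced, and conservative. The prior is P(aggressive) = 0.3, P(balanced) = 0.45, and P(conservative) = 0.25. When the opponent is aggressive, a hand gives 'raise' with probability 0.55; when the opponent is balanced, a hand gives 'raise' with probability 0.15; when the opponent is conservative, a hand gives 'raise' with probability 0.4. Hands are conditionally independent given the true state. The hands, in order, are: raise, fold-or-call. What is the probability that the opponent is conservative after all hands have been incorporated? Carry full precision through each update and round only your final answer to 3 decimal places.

0.313

After 'raise': normaliser = 0.55·0.3000 + 0.15·0.4500 + 0.4·0.2500; P(aggressive) ≈ 0.4962, P(balanced) ≈ 0.2030, P(conservative) ≈ 0.3008
After 'fold-or-call': normaliser = 0.45·0.4962 + 0.85·0.2030 + 0.6·0.3008; P(aggressive) ≈ 0.3875, P(balanced) ≈ 0.2994, P(conservative) ≈ 0.3131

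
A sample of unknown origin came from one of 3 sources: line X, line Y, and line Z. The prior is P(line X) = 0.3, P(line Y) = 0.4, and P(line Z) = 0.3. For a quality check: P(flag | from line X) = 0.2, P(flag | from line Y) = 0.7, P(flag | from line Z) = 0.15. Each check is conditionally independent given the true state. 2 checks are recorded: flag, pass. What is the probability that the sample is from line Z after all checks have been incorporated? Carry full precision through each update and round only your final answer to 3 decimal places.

0.225

After 'flag': normaliser = 0.2·0.3000 + 0.7·0.4000 + 0.15·0.3000; P(line X) ≈ 0.1558, P(line Y) ≈ 0.7273, P(line Z) ≈ 0.1169
After 'pass': normaliser = 0.8·0.1558 + 0.3·0.7273 + 0.85·0.1169; P(line X) ≈ 0.2819, P(line Y) ≈ 0.4934, P(line Z) ≈ 0.2247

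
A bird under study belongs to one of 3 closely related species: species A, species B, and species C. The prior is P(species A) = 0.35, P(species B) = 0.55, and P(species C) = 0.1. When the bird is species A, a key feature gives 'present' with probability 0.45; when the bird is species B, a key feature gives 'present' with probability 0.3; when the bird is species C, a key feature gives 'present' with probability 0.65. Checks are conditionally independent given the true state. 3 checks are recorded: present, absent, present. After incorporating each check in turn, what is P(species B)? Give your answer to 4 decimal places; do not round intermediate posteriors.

0.3919

After 'present': normaliser = 0.45·0.3500 + 0.3·0.5500 + 0.65·0.1000; P(species A) ≈ 0.4065, P(species B) ≈ 0.4258, P(species C) ≈ 0.1677
After 'absent': normaliser = 0.55·0.4065 + 0.7·0.4258 + 0.35·0.1677; P(species A) ≈ 0.3852, P(species B) ≈ 0.5136, P(species C) ≈ 0.1012
After 'present': normaliser = 0.45·0.3852 + 0.3·0.5136 + 0.65·0.1012; P(species A) ≈ 0.4409, P(species B) ≈ 0.3919, P(species C) ≈ 0.1672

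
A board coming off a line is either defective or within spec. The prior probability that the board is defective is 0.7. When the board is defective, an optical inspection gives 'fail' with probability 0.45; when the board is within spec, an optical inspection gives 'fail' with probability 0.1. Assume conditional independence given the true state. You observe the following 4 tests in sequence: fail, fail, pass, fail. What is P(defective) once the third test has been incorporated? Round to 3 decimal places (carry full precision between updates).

0.967

Each posterior becomes the prior for the next update.
After 'fail': P(defective) = 0.45·0.7000 / (0.45·0.7000 + 0.1·0.3000) ≈ 0.9130
After 'fail': P(defective) = 0.45·0.9130 / (0.45·0.9130 + 0.1·0.0870) ≈ 0.9793
After 'pass': P(defective) = 0.55·0.9793 / (0.55·0.9793 + 0.9·0.0207) ≈ 0.9665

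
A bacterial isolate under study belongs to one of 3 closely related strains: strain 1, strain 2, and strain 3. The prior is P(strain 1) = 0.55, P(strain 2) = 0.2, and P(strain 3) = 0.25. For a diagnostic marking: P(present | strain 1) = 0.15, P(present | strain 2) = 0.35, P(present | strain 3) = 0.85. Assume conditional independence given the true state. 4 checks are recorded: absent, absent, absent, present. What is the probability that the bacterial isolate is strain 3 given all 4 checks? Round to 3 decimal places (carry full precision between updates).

After 'absent': normaliser = 0.85·0.5500 + 0.65·0.2000 + 0.15·0.2500; P(strain 1) ≈ 0.7362, P(strain 2) ≈ 0.2047, P(strain 3) ≈ 0.0591
After 'absent': normaliser = 0.85·0.7362 + 0.65·0.2047 + 0.15·0.0591; P(strain 1) ≈ 0.8151, P(strain 2) ≈ 0.1733, P(strain 3) ≈ 0.0115
After 'absent': normaliser = 0.85·0.8151 + 0.65·0.1733 + 0.15·0.0115; P(strain 1) ≈ 0.8583, P(strain 2) ≈ 0.1396, P(strain 3) ≈ 0.0021
After 'present': normaliser = 0.15·0.8583 + 0.35·0.1396 + 0.85·0.0021; P(strain 1) ≈ 0.7176, P(strain 2) ≈ 0.2723, P(strain 3) ≈ 0.0102

0.010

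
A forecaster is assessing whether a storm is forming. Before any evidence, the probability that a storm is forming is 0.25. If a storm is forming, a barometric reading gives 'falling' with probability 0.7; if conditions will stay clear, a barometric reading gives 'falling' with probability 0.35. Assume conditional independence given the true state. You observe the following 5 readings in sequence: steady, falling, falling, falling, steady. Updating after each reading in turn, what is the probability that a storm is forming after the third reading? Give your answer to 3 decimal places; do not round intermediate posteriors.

0.381

After 'steady': P(storm) = 0.3·0.2500 / (0.3·0.2500 + 0.65·0.7500) ≈ 0.1333
After 'falling': P(storm) = 0.7·0.1333 / (0.7·0.1333 + 0.35·0.8667) ≈ 0.2353
After 'falling': P(storm) = 0.7·0.2353 / (0.7·0.2353 + 0.35·0.7647) ≈ 0.3810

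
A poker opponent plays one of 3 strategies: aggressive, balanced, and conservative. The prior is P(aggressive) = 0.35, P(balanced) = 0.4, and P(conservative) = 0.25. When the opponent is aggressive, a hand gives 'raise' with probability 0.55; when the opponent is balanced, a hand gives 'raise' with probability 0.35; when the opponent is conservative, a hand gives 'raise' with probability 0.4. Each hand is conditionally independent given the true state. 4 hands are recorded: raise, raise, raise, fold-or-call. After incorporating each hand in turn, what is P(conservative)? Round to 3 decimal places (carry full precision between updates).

0.204

After 'raise': normaliser = 0.55·0.3500 + 0.35·0.4000 + 0.4·0.2500; P(aggressive) ≈ 0.4451, P(balanced) ≈ 0.3237, P(conservative) ≈ 0.2312
After 'raise': normaliser = 0.55·0.4451 + 0.35·0.3237 + 0.4·0.2312; P(aggressive) ≈ 0.5433, P(balanced) ≈ 0.2514, P(conservative) ≈ 0.2053
After 'raise': normaliser = 0.55·0.5433 + 0.35·0.2514 + 0.4·0.2053; P(aggressive) ≈ 0.6372, P(balanced) ≈ 0.1877, P(conservative) ≈ 0.1751
After 'fold-or-call': normaliser = 0.45·0.6372 + 0.65·0.1877 + 0.6·0.1751; P(aggressive) ≈ 0.5581, P(balanced) ≈ 0.2374, P(conservative) ≈ 0.2045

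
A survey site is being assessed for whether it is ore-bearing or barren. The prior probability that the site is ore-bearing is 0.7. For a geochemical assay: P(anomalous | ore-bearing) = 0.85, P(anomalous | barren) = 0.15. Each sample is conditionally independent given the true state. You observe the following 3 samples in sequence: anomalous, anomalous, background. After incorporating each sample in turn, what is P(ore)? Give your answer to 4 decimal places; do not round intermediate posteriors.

After 'anomalous': P(ore) = 0.85·0.7000 / (0.85·0.7000 + 0.15·0.3000) ≈ 0.9297
After 'anomalous': P(ore) = 0.85·0.9297 / (0.85·0.9297 + 0.15·0.0703) ≈ 0.9868
After 'background': P(ore) = 0.15·0.9868 / (0.15·0.9868 + 0.85·0.0132) ≈ 0.9297

0.9297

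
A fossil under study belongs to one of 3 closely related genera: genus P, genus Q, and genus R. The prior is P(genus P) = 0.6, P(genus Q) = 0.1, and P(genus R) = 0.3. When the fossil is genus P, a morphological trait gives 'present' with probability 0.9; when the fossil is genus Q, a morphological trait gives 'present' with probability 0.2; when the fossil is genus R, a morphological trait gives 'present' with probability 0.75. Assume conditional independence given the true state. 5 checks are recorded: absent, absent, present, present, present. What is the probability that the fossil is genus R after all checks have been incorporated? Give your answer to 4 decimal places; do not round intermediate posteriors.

0.6182

After 'absent': normaliser = 0.1·0.6000 + 0.8·0.1000 + 0.25·0.3000; P(genus P) ≈ 0.2791, P(genus Q) ≈ 0.3721, P(genus R) ≈ 0.3488
After 'absent': normaliser = 0.1·0.2791 + 0.8·0.3721 + 0.25·0.3488; P(genus P) ≈ 0.0676, P(genus Q) ≈ 0.7211, P(genus R) ≈ 0.2113
After 'present': normaliser = 0.9·0.0676 + 0.2·0.7211 + 0.75·0.2113; P(genus P) ≈ 0.1674, P(genus Q) ≈ 0.3967, P(genus R) ≈ 0.4359
After 'present': normaliser = 0.9·0.1674 + 0.2·0.3967 + 0.75·0.4359; P(genus P) ≈ 0.2705, P(genus Q) ≈ 0.1425, P(genus R) ≈ 0.5870
After 'present': normaliser = 0.9·0.2705 + 0.2·0.1425 + 0.75·0.5870; P(genus P) ≈ 0.3418, P(genus Q) ≈ 0.0400, P(genus R) ≈ 0.6182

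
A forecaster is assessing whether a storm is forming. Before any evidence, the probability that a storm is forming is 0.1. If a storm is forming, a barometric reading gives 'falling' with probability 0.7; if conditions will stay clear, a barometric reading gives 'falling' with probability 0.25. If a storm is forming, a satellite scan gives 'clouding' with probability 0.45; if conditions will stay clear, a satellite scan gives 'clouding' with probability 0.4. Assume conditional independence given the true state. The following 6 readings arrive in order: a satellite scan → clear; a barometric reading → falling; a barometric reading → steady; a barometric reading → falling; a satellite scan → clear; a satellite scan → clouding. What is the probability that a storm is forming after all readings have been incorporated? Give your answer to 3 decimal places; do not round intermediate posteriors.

0.248

Each posterior becomes the prior for the next update.
After a satellite scan='clear': P(storm) = 0.55·0.1000 / (0.55·0.1000 + 0.6·0.9000) ≈ 0.0924
After a barometric reading='falling': P(storm) = 0.7·0.0924 / (0.7·0.0924 + 0.25·0.9076) ≈ 0.2219
After a barometric reading='steady': P(storm) = 0.3·0.2219 / (0.3·0.2219 + 0.75·0.7781) ≈ 0.1024
After a barometric reading='falling': P(storm) = 0.7·0.1024 / (0.7·0.1024 + 0.25·0.8976) ≈ 0.2421
After a satellite scan='clear': P(storm) = 0.55·0.2421 / (0.55·0.2421 + 0.6·0.7579) ≈ 0.2265
After a satellite scan='clouding': P(storm) = 0.45·0.2265 / (0.45·0.2265 + 0.4·0.7735) ≈ 0.2478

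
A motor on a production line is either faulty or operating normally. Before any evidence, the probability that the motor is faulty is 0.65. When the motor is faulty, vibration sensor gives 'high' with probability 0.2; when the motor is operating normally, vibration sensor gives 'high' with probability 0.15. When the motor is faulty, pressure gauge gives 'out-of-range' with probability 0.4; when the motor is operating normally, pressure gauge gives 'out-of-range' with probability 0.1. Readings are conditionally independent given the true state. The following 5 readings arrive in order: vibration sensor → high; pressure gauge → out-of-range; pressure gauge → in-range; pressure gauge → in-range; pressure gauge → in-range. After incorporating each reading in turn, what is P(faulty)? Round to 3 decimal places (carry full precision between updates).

After vibration sensor='high': P(faulty) = 0.2·0.6500 / (0.2·0.6500 + 0.15·0.3500) ≈ 0.7123
After pressure gauge='out-of-range': P(faulty) = 0.4·0.7123 / (0.4·0.7123 + 0.1·0.2877) ≈ 0.9083
After pressure gauge='in-range': P(faulty) = 0.6·0.9083 / (0.6·0.9083 + 0.9·0.0917) ≈ 0.8685
After pressure gauge='in-range': P(faulty) = 0.6·0.8685 / (0.6·0.8685 + 0.9·0.1315) ≈ 0.8149
After pressure gauge='in-range': P(faulty) = 0.6·0.8149 / (0.6·0.8149 + 0.9·0.1851) ≈ 0.7459

0.746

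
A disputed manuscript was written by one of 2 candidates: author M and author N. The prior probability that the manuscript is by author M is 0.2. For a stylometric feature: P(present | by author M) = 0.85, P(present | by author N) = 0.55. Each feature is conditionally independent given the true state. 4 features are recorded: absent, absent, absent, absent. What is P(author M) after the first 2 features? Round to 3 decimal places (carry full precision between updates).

Apply Bayes' rule sequentially, carrying P(author M) forward.
After 'absent': P(author M) = 0.15·0.2000 / (0.15·0.2000 + 0.45·0.8000) ≈ 0.0769
After 'absent': P(author M) = 0.15·0.0769 / (0.15·0.0769 + 0.45·0.9231) ≈ 0.0270

0.027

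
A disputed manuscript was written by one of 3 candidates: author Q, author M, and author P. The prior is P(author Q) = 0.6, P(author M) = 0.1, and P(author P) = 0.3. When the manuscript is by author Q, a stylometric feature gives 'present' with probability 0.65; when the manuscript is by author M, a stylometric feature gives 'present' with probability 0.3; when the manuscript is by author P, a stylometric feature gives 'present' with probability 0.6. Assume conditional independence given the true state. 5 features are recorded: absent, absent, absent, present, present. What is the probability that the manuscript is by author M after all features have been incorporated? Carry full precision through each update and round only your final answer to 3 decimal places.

0.148

After 'absent': normaliser = 0.35·0.6000 + 0.7·0.1000 + 0.4·0.3000; P(author Q) ≈ 0.5250, P(author M) ≈ 0.1750, P(author P) ≈ 0.3000
After 'absent': normaliser = 0.35·0.5250 + 0.7·0.1750 + 0.4·0.3000; P(author Q) ≈ 0.4311, P(author M) ≈ 0.2874, P(author P) ≈ 0.2815
After 'absent': normaliser = 0.35·0.4311 + 0.7·0.2874 + 0.4·0.2815; P(author Q) ≈ 0.3247, P(author M) ≈ 0.4329, P(author P) ≈ 0.2423
After 'present': normaliser = 0.65·0.3247 + 0.3·0.4329 + 0.6·0.2423; P(author Q) ≈ 0.4340, P(author M) ≈ 0.2671, P(author P) ≈ 0.2990
After 'present': normaliser = 0.65·0.4340 + 0.3·0.2671 + 0.6·0.2990; P(author Q) ≈ 0.5208, P(author M) ≈ 0.1479, P(author P) ≈ 0.3312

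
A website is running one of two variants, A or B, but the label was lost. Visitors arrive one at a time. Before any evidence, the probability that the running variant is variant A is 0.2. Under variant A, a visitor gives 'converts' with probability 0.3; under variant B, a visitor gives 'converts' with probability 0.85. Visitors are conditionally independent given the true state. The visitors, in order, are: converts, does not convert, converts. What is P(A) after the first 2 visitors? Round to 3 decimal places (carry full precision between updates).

0.292

After 'converts': P(A) = 0.3·0.2000 / (0.3·0.2000 + 0.85·0.8000) ≈ 0.0811
After 'does not convert': P(A) = 0.7·0.0811 / (0.7·0.0811 + 0.15·0.9189) ≈ 0.2917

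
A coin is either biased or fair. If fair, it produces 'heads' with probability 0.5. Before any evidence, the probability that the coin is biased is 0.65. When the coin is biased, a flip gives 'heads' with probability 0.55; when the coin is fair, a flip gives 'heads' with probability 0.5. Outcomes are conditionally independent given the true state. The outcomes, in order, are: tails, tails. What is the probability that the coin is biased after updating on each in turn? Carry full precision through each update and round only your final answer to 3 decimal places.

0.601

After 'tails': P(biased) = 0.45·0.6500 / (0.45·0.6500 + 0.5·0.3500) ≈ 0.6257
After 'tails': P(biased) = 0.45·0.6257 / (0.45·0.6257 + 0.5·0.3743) ≈ 0.6007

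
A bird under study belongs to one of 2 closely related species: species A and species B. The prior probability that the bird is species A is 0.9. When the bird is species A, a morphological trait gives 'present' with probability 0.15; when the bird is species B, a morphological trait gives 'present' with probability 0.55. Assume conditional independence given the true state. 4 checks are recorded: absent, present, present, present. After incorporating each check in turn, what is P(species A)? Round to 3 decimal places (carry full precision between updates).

0.256

Each posterior becomes the prior for the next update.
After 'absent': P(species A) = 0.85·0.9000 / (0.85·0.9000 + 0.45·0.1000) ≈ 0.9444
After 'present': P(species A) = 0.15·0.9444 / (0.15·0.9444 + 0.55·0.0556) ≈ 0.8226
After 'present': P(species A) = 0.15·0.8226 / (0.15·0.8226 + 0.55·0.1774) ≈ 0.5584
After 'present': P(species A) = 0.15·0.5584 / (0.15·0.5584 + 0.55·0.4416) ≈ 0.2564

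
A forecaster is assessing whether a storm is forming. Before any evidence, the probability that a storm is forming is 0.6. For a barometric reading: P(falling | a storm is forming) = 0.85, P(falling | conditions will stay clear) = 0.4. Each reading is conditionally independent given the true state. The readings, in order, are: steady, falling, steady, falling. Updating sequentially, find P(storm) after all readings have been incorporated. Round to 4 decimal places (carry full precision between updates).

0.2974

After 'steady': P(storm) = 0.15·0.6000 / (0.15·0.6000 + 0.6·0.4000) ≈ 0.2727
After 'falling': P(storm) = 0.85·0.2727 / (0.85·0.2727 + 0.4·0.7273) ≈ 0.4435
After 'steady': P(storm) = 0.15·0.4435 / (0.15·0.4435 + 0.6·0.5565) ≈ 0.1661
After 'falling': P(storm) = 0.85·0.1661 / (0.85·0.1661 + 0.4·0.8339) ≈ 0.2974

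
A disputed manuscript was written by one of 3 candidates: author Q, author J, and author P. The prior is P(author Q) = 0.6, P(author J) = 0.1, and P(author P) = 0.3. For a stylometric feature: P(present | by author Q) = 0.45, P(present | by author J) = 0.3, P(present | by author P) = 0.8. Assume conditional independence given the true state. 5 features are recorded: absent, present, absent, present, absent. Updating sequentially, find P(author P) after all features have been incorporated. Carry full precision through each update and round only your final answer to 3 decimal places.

0.062

After 'absent': normaliser = 0.55·0.6000 + 0.7·0.1000 + 0.2·0.3000; P(author Q) ≈ 0.7174, P(author J) ≈ 0.1522, P(author P) ≈ 0.1304
After 'present': normaliser = 0.45·0.7174 + 0.3·0.1522 + 0.8·0.1304; P(author Q) ≈ 0.6828, P(author J) ≈ 0.0966, P(author P) ≈ 0.2207
After 'absent': normaliser = 0.55·0.6828 + 0.7·0.0966 + 0.2·0.2207; P(author Q) ≈ 0.7707, P(author J) ≈ 0.1387, P(author P) ≈ 0.0906
After 'present': normaliser = 0.45·0.7707 + 0.3·0.1387 + 0.8·0.0906; P(author Q) ≈ 0.7525, P(author J) ≈ 0.0903, P(author P) ≈ 0.1572
After 'absent': normaliser = 0.55·0.7525 + 0.7·0.0903 + 0.2·0.1572; P(author Q) ≈ 0.8139, P(author J) ≈ 0.1243, P(author P) ≈ 0.0618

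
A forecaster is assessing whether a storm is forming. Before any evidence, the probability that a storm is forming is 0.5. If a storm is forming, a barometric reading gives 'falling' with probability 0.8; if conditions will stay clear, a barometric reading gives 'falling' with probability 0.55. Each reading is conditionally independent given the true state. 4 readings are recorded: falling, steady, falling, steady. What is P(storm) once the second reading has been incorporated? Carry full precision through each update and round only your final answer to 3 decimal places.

0.393

Each posterior becomes the prior for the next update.
After 'falling': P(storm) = 0.8·0.5000 / (0.8·0.5000 + 0.55·0.5000) ≈ 0.5926
After 'steady': P(storm) = 0.2·0.5926 / (0.2·0.5926 + 0.45·0.4074) ≈ 0.3926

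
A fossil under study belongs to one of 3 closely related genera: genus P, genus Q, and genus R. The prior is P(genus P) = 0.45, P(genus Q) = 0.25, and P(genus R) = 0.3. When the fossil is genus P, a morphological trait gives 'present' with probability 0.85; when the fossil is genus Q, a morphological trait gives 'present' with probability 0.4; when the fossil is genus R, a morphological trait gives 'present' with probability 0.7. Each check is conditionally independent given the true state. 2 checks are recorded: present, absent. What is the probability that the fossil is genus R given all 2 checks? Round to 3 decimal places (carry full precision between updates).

0.349

Apply Bayes' rule sequentially, carrying P(genus R) forward.
After 'present': normaliser = 0.85·0.4500 + 0.4·0.2500 + 0.7·0.3000; P(genus P) ≈ 0.5523, P(genus Q) ≈ 0.1444, P(genus R) ≈ 0.3032
After 'absent': normaliser = 0.15·0.5523 + 0.6·0.1444 + 0.3·0.3032; P(genus P) ≈ 0.3181, P(genus Q) ≈ 0.3326, P(genus R) ≈ 0.3493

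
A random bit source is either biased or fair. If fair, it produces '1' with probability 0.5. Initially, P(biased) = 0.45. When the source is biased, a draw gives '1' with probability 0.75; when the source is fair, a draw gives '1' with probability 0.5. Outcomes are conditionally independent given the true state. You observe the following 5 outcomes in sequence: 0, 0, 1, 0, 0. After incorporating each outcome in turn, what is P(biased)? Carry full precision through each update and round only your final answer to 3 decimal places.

After '0': P(biased) = 0.25·0.4500 / (0.25·0.4500 + 0.5·0.5500) ≈ 0.2903
After '0': P(biased) = 0.25·0.2903 / (0.25·0.2903 + 0.5·0.7097) ≈ 0.1698
After '1': P(biased) = 0.75·0.1698 / (0.75·0.1698 + 0.5·0.8302) ≈ 0.2348
After '0': P(biased) = 0.25·0.2348 / (0.25·0.2348 + 0.5·0.7652) ≈ 0.1330
After '0': P(biased) = 0.25·0.1330 / (0.25·0.1330 + 0.5·0.8670) ≈ 0.0712

0.071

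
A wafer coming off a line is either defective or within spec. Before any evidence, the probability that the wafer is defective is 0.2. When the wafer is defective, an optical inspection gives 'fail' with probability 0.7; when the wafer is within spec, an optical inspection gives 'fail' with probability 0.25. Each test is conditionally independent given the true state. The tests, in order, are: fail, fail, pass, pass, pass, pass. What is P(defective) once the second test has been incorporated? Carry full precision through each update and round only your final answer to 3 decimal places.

After 'fail': P(defective) = 0.7·0.2000 / (0.7·0.2000 + 0.25·0.8000) ≈ 0.4118
After 'fail': P(defective) = 0.7·0.4118 / (0.7·0.4118 + 0.25·0.5882) ≈ 0.6622

0.662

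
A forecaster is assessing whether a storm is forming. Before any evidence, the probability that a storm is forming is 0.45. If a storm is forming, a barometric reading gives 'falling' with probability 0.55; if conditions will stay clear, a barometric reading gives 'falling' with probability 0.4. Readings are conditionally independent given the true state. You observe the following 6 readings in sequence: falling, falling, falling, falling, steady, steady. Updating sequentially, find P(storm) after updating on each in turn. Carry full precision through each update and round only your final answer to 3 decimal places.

After 'falling': P(storm) = 0.55·0.4500 / (0.55·0.4500 + 0.4·0.5500) ≈ 0.5294
After 'falling': P(storm) = 0.55·0.5294 / (0.55·0.5294 + 0.4·0.4706) ≈ 0.6074
After 'falling': P(storm) = 0.55·0.6074 / (0.55·0.6074 + 0.4·0.3926) ≈ 0.6802
After 'falling': P(storm) = 0.55·0.6802 / (0.55·0.6802 + 0.4·0.3198) ≈ 0.7452
After 'steady': P(storm) = 0.45·0.7452 / (0.45·0.7452 + 0.6·0.2548) ≈ 0.6869
After 'steady': P(storm) = 0.45·0.6869 / (0.45·0.6869 + 0.6·0.3131) ≈ 0.6219

0.622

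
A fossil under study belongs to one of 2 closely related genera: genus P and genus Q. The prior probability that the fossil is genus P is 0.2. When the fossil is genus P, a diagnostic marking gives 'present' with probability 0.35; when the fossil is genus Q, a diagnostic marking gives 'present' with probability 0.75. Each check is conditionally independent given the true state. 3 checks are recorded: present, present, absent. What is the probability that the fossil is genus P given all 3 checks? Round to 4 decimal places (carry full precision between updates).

After 'present': P(genus P) = 0.35·0.2000 / (0.35·0.2000 + 0.75·0.8000) ≈ 0.1045
After 'present': P(genus P) = 0.35·0.1045 / (0.35·0.1045 + 0.75·0.8955) ≈ 0.0516
After 'absent': P(genus P) = 0.65·0.0516 / (0.65·0.0516 + 0.25·0.9484) ≈ 0.1240

0.1240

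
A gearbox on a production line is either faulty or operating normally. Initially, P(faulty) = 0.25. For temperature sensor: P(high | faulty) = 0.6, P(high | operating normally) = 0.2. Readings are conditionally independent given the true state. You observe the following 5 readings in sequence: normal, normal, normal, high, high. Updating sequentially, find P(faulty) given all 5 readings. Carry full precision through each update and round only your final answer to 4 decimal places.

0.2727

After 'normal': P(faulty) = 0.4·0.2500 / (0.4·0.2500 + 0.8·0.7500) ≈ 0.1429
After 'normal': P(faulty) = 0.4·0.1429 / (0.4·0.1429 + 0.8·0.8571) ≈ 0.0769
After 'normal': P(faulty) = 0.4·0.0769 / (0.4·0.0769 + 0.8·0.9231) ≈ 0.0400
After 'high': P(faulty) = 0.6·0.0400 / (0.6·0.0400 + 0.2·0.9600) ≈ 0.1111
After 'high': P(faulty) = 0.6·0.1111 / (0.6·0.1111 + 0.2·0.8889) ≈ 0.2727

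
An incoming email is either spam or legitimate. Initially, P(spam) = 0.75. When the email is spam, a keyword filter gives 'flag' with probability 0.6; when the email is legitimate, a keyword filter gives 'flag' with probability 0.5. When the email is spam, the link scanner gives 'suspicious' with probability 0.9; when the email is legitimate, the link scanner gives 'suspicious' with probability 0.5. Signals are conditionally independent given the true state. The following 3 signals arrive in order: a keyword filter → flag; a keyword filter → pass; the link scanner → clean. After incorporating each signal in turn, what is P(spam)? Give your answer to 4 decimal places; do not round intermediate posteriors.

After a keyword filter='flag': P(spam) = 0.6·0.7500 / (0.6·0.7500 + 0.5·0.2500) ≈ 0.7826
After a keyword filter='pass': P(spam) = 0.4·0.7826 / (0.4·0.7826 + 0.5·0.2174) ≈ 0.7423
After the link scanner='clean': P(spam) = 0.1·0.7423 / (0.1·0.7423 + 0.5·0.2577) ≈ 0.3655

0.3655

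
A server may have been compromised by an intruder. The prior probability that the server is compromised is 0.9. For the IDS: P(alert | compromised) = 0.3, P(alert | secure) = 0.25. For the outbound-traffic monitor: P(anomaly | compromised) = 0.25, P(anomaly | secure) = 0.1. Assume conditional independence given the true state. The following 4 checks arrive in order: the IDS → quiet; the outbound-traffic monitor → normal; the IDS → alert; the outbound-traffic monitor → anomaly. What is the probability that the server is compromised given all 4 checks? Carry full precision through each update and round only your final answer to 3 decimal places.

Apply Bayes' rule sequentially, carrying P(compromised) forward.
After the IDS='quiet': P(compromised) = 0.7·0.9000 / (0.7·0.9000 + 0.75·0.1000) ≈ 0.8936
After the outbound-traffic monitor='normal': P(compromised) = 0.75·0.8936 / (0.75·0.8936 + 0.9·0.1064) ≈ 0.8750
After the IDS='alert': P(compromised) = 0.3·0.8750 / (0.3·0.8750 + 0.25·0.1250) ≈ 0.8936
After the outbound-traffic monitor='anomaly': P(compromised) = 0.25·0.8936 / (0.25·0.8936 + 0.1·0.1064) ≈ 0.9545

0.955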